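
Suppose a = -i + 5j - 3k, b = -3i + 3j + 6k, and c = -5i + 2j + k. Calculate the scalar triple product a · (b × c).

b × c:
i: 3·1 - 6·2 = 3 - 12 = -9
j: 6·(-5) - (-3)·1 = -30 - (-3) = -27
k: (-3)·2 - 3·(-5) = -6 - (-15) = 9
b × c = (-9, -27, 9)
a · (b × c) = (-1)·(-9) + 5·(-27) + (-3)·9 = 9 - 135 - 27 = -153

-153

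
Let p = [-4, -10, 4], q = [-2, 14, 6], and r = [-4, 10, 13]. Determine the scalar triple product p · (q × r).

q × r:
i: 14·13 - 6·10 = 182 - 60 = 122
j: 6·(-4) - (-2)·13 = -24 - (-26) = 2
k: (-2)·10 - 14·(-4) = -20 - (-56) = 36
q × r = (122, 2, 36)
p · (q × r) = (-4)·122 + (-10)·2 + 4·36 = -488 - 20 + 144 = -364

-364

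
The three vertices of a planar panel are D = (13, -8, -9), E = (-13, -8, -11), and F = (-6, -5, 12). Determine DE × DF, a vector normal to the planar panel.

DE = (-26, 0, -2)
DF = (-19, 3, 21)
i: 0·21 - (-2)·3 = 0 - (-6) = 6
j: (-2)·(-19) - (-26)·21 = 38 - (-546) = 584
k: (-26)·3 - 0·(-19) = -78 - 0 = -78
DE × DF = (6, 584, -78)

(6, 584, -78)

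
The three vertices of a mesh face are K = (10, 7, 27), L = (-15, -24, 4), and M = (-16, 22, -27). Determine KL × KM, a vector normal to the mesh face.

KL = (-25, -31, -23)
KM = (-26, 15, -54)
i: (-31)·(-54) - (-23)·15 = 1674 - (-345) = 2019
j: (-23)·(-26) - (-25)·(-54) = 598 - 1350 = -752
k: (-25)·15 - (-31)·(-26) = -375 - 806 = -1181
KL × KM = (2019, -752, -1181)

(2019, -752, -1181)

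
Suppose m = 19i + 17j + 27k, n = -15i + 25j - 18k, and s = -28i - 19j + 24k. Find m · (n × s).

46185

n × s:
i: 25·24 - (-18)·(-19) = 600 - 342 = 258
j: (-18)·(-28) - (-15)·24 = 504 - (-360) = 864
k: (-15)·(-19) - 25·(-28) = 285 - (-700) = 985
n × s = (258, 864, 985)
m · (n × s) = 19·258 + 17·864 + 27·985 = 4902 + 14688 + 26595 = 46185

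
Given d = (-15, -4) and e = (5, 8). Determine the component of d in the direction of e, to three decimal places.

d · e = (-15)·5 + (-4)·8 = -75 - 32 = -107
|e| = √(25 + 64) = √89 ≈ 9.4340
comp_e d = -107 / √89 ≈ -11.342

-11.342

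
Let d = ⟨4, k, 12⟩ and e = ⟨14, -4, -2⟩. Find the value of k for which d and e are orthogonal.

d · e = 4·14 + k·(-4) + 12·(-2) = 32 - 4k
Set equal to 0: -4k = -32, so k = 8.

8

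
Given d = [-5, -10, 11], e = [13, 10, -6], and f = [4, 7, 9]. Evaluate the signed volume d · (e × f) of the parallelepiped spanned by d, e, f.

e × f:
i: 10·9 - (-6)·7 = 90 - (-42) = 132
j: (-6)·4 - 13·9 = -24 - 117 = -141
k: 13·7 - 10·4 = 91 - 40 = 51
e × f = (132, -141, 51)
d · (e × f) = (-5)·132 + (-10)·(-141) + 11·51 = -660 + 1410 + 561 = 1311

1311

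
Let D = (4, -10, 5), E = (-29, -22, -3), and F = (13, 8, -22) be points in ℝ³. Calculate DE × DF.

(468, -963, -486)

DE = (-33, -12, -8)
DF = (9, 18, -27)
i: (-12)·(-27) - (-8)·18 = 324 - (-144) = 468
j: (-8)·9 - (-33)·(-27) = -72 - 891 = -963
k: (-33)·18 - (-12)·9 = -594 - (-108) = -486
DE × DF = (468, -963, -486)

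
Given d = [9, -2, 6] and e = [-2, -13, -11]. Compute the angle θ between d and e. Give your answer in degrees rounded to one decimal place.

107.9

d · e = 9·(-2) + (-2)·(-13) + 6·(-11) = -18 + 26 - 66 = -58
|d|² = 81 + 4 + 36 = 121,  |d| = √121 ≈ 11.000000
|e|² = 4 + 169 + 121 = 294,  |e| = √294 ≈ 17.146428
cos θ = -58 / (11.000000 · 17.146428) ≈ -0.30751
θ = arccos(-0.30751) ≈ 107.9°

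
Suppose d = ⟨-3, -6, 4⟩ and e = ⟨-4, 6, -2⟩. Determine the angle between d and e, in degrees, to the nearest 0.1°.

d · e = (-3)·(-4) + (-6)·6 + 4·(-2) = 12 - 36 - 8 = -32
|d|² = 9 + 36 + 16 = 61,  |d| = √61 ≈ 7.810250
|e|² = 16 + 36 + 4 = 56,  |e| = √56 ≈ 7.483315
cos θ = -32 / (7.810250 · 7.483315) ≈ -0.54751
θ = arccos(-0.54751) ≈ 123.2°

123.2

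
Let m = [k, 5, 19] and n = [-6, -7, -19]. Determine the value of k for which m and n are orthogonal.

m · n = k·(-6) + 5·(-7) + 19·(-19) = -396 - 6k
Set equal to 0: -6k = 396, so k = -66.

-66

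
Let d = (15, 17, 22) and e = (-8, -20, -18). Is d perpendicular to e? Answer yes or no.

no

d · e = 15·(-8) + 17·(-20) + 22·(-18) = -120 - 340 - 396 = -856
Nonzero, so the vectors are not orthogonal.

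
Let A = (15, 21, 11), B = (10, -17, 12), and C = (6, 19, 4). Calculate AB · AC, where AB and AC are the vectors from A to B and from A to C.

AB = B − A = (-5, -38, 1)
AC = C − A = (-9, -2, -7)
AB · AC = (-5)·(-9) + (-38)·(-2) + 1·(-7) = 45 + 76 - 7 = 114

114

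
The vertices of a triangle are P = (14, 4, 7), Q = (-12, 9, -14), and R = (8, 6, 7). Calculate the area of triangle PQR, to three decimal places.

67.313

PQ = (-26, 5, -21),  PR = (-6, 2, 0)
i: 5·0 - (-21)·2 = 0 - (-42) = 42
j: (-21)·(-6) - (-26)·0 = 126 - 0 = 126
k: (-26)·2 - 5·(-6) = -52 - (-30) = -22
PQ × PR = (42, 126, -22)
|PQ × PR| = √18124 ≈ 134.6254
area = ½ · 134.6254 ≈ 67.313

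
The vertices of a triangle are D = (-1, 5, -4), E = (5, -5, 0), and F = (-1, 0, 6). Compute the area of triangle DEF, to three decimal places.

52.202

DE = (6, -10, 4),  DF = (0, -5, 10)
i: (-10)·10 - 4·(-5) = -100 - (-20) = -80
j: 4·0 - 6·10 = 0 - 60 = -60
k: 6·(-5) - (-10)·0 = -30 - 0 = -30
DE × DF = (-80, -60, -30)
|DE × DF| = √10900 ≈ 104.4031
area = ½ · 104.4031 ≈ 52.202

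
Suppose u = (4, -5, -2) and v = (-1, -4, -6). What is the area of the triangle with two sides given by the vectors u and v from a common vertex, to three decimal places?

i: (-5)·(-6) - (-2)·(-4) = 30 - 8 = 22
j: (-2)·(-1) - 4·(-6) = 2 - (-24) = 26
k: 4·(-4) - (-5)·(-1) = -16 - 5 = -21
u × v = (22, 26, -21)
|u × v| = √(22² + 26² + (-21)²) = √1601 ≈ 40.0125
area = ½ · 40.0125 ≈ 20.006

20.006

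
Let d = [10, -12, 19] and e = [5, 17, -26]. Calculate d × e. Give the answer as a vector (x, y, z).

i: (-12)·(-26) - 19·17 = 312 - 323 = -11
j: 19·5 - 10·(-26) = 95 - (-260) = 355
k: 10·17 - (-12)·5 = 170 - (-60) = 230
d × e = (-11, 355, 230)

(-11, 355, 230)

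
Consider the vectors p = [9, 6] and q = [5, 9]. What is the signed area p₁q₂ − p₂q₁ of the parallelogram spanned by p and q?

51

9·9 - 6·5 = 81 - 30 = 51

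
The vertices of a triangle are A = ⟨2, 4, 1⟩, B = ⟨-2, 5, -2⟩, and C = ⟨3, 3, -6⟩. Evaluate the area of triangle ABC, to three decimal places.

16.355

AB = (-4, 1, -3),  AC = (1, -1, -7)
i: 1·(-7) - (-3)·(-1) = -7 - 3 = -10
j: (-3)·1 - (-4)·(-7) = -3 - 28 = -31
k: (-4)·(-1) - 1·1 = 4 - 1 = 3
AB × AC = (-10, -31, 3)
|AB × AC| = √1070 ≈ 32.7109
area = ½ · 32.7109 ≈ 16.355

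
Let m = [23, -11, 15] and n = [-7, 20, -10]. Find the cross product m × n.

(-190, 125, 383)

i: (-11)·(-10) - 15·20 = 110 - 300 = -190
j: 15·(-7) - 23·(-10) = -105 - (-230) = 125
k: 23·20 - (-11)·(-7) = 460 - 77 = 383
m × n = (-190, 125, 383)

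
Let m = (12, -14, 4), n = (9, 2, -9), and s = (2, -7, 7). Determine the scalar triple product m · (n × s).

278

n × s:
i: 2·7 - (-9)·(-7) = 14 - 63 = -49
j: (-9)·2 - 9·7 = -18 - 63 = -81
k: 9·(-7) - 2·2 = -63 - 4 = -67
n × s = (-49, -81, -67)
m · (n × s) = 12·(-49) + (-14)·(-81) + 4·(-67) = -588 + 1134 - 268 = 278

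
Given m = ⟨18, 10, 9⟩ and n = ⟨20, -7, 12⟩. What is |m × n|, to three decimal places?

i: 10·12 - 9·(-7) = 120 - (-63) = 183
j: 9·20 - 18·12 = 180 - 216 = -36
k: 18·(-7) - 10·20 = -126 - 200 = -326
m × n = (183, -36, -326)
|m × n| = √(183² + (-36)² + (-326)²) = √141061 ≈ 375.5809

375.581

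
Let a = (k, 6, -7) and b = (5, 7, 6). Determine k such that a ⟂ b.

0

a · b = k·5 + 6·7 + (-7)·6 = 0 + 5k
Set equal to 0: 5k = 0, so k = 0.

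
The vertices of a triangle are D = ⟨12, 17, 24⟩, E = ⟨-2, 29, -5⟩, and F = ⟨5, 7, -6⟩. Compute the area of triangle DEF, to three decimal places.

DE = (-14, 12, -29),  DF = (-7, -10, -30)
i: 12·(-30) - (-29)·(-10) = -360 - 290 = -650
j: (-29)·(-7) - (-14)·(-30) = 203 - 420 = -217
k: (-14)·(-10) - 12·(-7) = 140 - (-84) = 224
DE × DF = (-650, -217, 224)
|DE × DF| = √519765 ≈ 720.9473
area = ½ · 720.9473 ≈ 360.474

360.474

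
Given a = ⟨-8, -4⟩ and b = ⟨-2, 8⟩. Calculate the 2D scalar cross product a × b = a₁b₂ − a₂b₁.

-72

(-8)·8 - (-4)·(-2) = -64 - 8 = -72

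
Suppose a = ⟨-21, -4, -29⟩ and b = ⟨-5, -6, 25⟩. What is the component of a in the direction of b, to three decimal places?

a · b = (-21)·(-5) + (-4)·(-6) + (-29)·25 = 105 + 24 - 725 = -596
|b| = √(25 + 36 + 625) = √686 ≈ 26.1916
comp_b a = -596 / √686 ≈ -22.755

-22.755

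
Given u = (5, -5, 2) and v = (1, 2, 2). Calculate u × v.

(-14, -8, 15)

i: (-5)·2 - 2·2 = -10 - 4 = -14
j: 2·1 - 5·2 = 2 - 10 = -8
k: 5·2 - (-5)·1 = 10 - (-5) = 15
u × v = (-14, -8, 15)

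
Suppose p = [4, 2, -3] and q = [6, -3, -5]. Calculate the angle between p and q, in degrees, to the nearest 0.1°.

42.9

p · q = 4·6 + 2·(-3) + (-3)·(-5) = 24 - 6 + 15 = 33
|p|² = 16 + 4 + 9 = 29,  |p| = √29 ≈ 5.385165
|q|² = 36 + 9 + 25 = 70,  |q| = √70 ≈ 8.366600
cos θ = 33 / (5.385165 · 8.366600) ≈ 0.73243
θ = arccos(0.73243) ≈ 42.9°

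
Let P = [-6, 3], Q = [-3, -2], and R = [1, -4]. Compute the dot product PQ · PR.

PQ = Q − P = (3, -5)
PR = R − P = (7, -7)
PQ · PR = 3·7 + (-5)·(-7) = 21 + 35 = 56

56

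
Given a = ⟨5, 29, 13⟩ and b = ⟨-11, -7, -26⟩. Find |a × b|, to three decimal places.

i: 29·(-26) - 13·(-7) = -754 - (-91) = -663
j: 13·(-11) - 5·(-26) = -143 - (-130) = -13
k: 5·(-7) - 29·(-11) = -35 - (-319) = 284
a × b = (-663, -13, 284)
|a × b| = √((-663)² + (-13)² + 284²) = √520394 ≈ 721.3834

721.383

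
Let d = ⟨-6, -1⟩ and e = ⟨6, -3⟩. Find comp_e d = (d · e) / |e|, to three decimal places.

-4.919

d · e = (-6)·6 + (-1)·(-3) = -36 + 3 = -33
|e| = √(36 + 9) = √45 ≈ 6.7082
comp_e d = -33 / √45 ≈ -4.919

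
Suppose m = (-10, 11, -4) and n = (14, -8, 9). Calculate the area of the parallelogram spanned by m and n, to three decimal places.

i: 11·9 - (-4)·(-8) = 99 - 32 = 67
j: (-4)·14 - (-10)·9 = -56 - (-90) = 34
k: (-10)·(-8) - 11·14 = 80 - 154 = -74
m × n = (67, 34, -74)
|m × n| = √(67² + 34² + (-74)²) = √11121 ≈ 105.4562

105.456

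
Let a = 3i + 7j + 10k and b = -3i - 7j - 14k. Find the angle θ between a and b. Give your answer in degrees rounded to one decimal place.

a · b = 3·(-3) + 7·(-7) + 10·(-14) = -9 - 49 - 140 = -198
|a|² = 9 + 49 + 100 = 158,  |a| = √158 ≈ 12.569805
|b|² = 9 + 49 + 196 = 254,  |b| = √254 ≈ 15.937377
cos θ = -198 / (12.569805 · 15.937377) ≈ -0.98837
θ = arccos(-0.98837) ≈ 171.3°

171.3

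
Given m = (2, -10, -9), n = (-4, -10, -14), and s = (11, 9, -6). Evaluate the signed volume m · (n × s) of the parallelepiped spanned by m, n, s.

1486

n × s:
i: (-10)·(-6) - (-14)·9 = 60 - (-126) = 186
j: (-14)·11 - (-4)·(-6) = -154 - 24 = -178
k: (-4)·9 - (-10)·11 = -36 - (-110) = 74
n × s = (186, -178, 74)
m · (n × s) = 2·186 + (-10)·(-178) + (-9)·74 = 372 + 1780 - 666 = 1486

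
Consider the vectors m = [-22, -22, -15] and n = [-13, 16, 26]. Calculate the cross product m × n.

i: (-22)·26 - (-15)·16 = -572 - (-240) = -332
j: (-15)·(-13) - (-22)·26 = 195 - (-572) = 767
k: (-22)·16 - (-22)·(-13) = -352 - 286 = -638
m × n = (-332, 767, -638)

(-332, 767, -638)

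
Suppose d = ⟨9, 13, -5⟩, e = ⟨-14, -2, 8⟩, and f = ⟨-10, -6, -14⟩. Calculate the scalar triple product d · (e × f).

-3224

e × f:
i: (-2)·(-14) - 8·(-6) = 28 - (-48) = 76
j: 8·(-10) - (-14)·(-14) = -80 - 196 = -276
k: (-14)·(-6) - (-2)·(-10) = 84 - 20 = 64
e × f = (76, -276, 64)
d · (e × f) = 9·76 + 13·(-276) + (-5)·64 = 684 - 3588 - 320 = -3224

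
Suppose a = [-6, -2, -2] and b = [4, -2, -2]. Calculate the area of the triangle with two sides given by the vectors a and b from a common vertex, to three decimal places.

i: (-2)·(-2) - (-2)·(-2) = 4 - 4 = 0
j: (-2)·4 - (-6)·(-2) = -8 - 12 = -20
k: (-6)·(-2) - (-2)·4 = 12 - (-8) = 20
a × b = (0, -20, 20)
|a × b| = √(0² + (-20)² + 20²) = √800 ≈ 28.2843
area = ½ · 28.2843 ≈ 14.142

14.142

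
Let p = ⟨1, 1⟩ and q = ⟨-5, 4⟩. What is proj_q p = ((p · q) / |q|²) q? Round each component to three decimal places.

p · q = 1·(-5) + 1·4 = -5 + 4 = -1
|q|² = 25 + 16 = 41
proj_q p = (-1/41) · (-5, 4) ≈ (0.122, -0.098)

(0.122, -0.098)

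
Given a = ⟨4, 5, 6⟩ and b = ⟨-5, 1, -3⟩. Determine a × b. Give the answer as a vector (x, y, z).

(-21, -18, 29)

i: 5·(-3) - 6·1 = -15 - 6 = -21
j: 6·(-5) - 4·(-3) = -30 - (-12) = -18
k: 4·1 - 5·(-5) = 4 - (-25) = 29
a × b = (-21, -18, 29)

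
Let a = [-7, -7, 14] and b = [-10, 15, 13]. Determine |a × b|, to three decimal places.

i: (-7)·13 - 14·15 = -91 - 210 = -301
j: 14·(-10) - (-7)·13 = -140 - (-91) = -49
k: (-7)·15 - (-7)·(-10) = -105 - 70 = -175
a × b = (-301, -49, -175)
|a × b| = √((-301)² + (-49)² + (-175)²) = √123627 ≈ 351.6063

351.606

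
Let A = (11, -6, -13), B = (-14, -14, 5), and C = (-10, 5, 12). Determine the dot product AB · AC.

887

AB = B − A = (-25, -8, 18)
AC = C − A = (-21, 11, 25)
AB · AC = (-25)·(-21) + (-8)·11 + 18·25 = 525 - 88 + 450 = 887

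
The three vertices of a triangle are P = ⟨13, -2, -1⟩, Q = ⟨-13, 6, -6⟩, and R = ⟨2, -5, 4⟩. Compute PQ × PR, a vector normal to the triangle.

PQ = (-26, 8, -5)
PR = (-11, -3, 5)
i: 8·5 - (-5)·(-3) = 40 - 15 = 25
j: (-5)·(-11) - (-26)·5 = 55 - (-130) = 185
k: (-26)·(-3) - 8·(-11) = 78 - (-88) = 166
PQ × PR = (25, 185, 166)

(25, 185, 166)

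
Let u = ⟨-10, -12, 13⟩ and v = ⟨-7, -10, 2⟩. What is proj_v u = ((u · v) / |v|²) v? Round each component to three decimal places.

(-9.882, -14.118, 2.824)

u · v = (-10)·(-7) + (-12)·(-10) + 13·2 = 70 + 120 + 26 = 216
|v|² = 49 + 100 + 4 = 153
proj_v u = (216/153) · (-7, -10, 2) ≈ (-9.882, -14.118, 2.824)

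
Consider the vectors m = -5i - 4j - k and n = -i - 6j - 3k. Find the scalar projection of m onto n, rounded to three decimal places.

4.718

m · n = (-5)·(-1) + (-4)·(-6) + (-1)·(-3) = 5 + 24 + 3 = 32
|n| = √(1 + 36 + 9) = √46 ≈ 6.7823
comp_n m = 32 / √46 ≈ 4.718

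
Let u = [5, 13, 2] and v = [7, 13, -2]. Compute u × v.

i: 13·(-2) - 2·13 = -26 - 26 = -52
j: 2·7 - 5·(-2) = 14 - (-10) = 24
k: 5·13 - 13·7 = 65 - 91 = -26
u × v = (-52, 24, -26)

(-52, 24, -26)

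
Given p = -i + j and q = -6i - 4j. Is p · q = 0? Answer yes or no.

no

p · q = (-1)·(-6) + 1·(-4) = 6 - 4 = 2
Nonzero, so the vectors are not orthogonal.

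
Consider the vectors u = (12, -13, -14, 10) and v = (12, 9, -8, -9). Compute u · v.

u · v = 12·12 + (-13)·9 + (-14)·(-8) + 10·(-9) = 144 - 117 + 112 - 90 = 49

49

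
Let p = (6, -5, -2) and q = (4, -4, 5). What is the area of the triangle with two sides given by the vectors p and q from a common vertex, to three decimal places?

25.244

i: (-5)·5 - (-2)·(-4) = -25 - 8 = -33
j: (-2)·4 - 6·5 = -8 - 30 = -38
k: 6·(-4) - (-5)·4 = -24 - (-20) = -4
p × q = (-33, -38, -4)
|p × q| = √((-33)² + (-38)² + (-4)²) = √2549 ≈ 50.4876
area = ½ · 50.4876 ≈ 25.244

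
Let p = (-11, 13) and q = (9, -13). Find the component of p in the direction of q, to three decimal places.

p · q = (-11)·9 + 13·(-13) = -99 - 169 = -268
|q| = √(81 + 169) = √250 ≈ 15.8114
comp_q p = -268 / √250 ≈ -16.950

-16.950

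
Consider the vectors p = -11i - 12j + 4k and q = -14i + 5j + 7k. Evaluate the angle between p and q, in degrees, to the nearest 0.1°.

63.7

p · q = (-11)·(-14) + (-12)·5 + 4·7 = 154 - 60 + 28 = 122
|p|² = 121 + 144 + 16 = 281,  |p| = √281 ≈ 16.763055
|q|² = 196 + 25 + 49 = 270,  |q| = √270 ≈ 16.431677
cos θ = 122 / (16.763055 · 16.431677) ≈ 0.44292
θ = arccos(0.44292) ≈ 63.7°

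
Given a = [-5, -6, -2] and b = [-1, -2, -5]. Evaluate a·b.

a · b = (-5)·(-1) + (-6)·(-2) + (-2)·(-5) = 5 + 12 + 10 = 27

27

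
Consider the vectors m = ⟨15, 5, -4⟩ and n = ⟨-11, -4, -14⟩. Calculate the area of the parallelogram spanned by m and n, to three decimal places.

i: 5·(-14) - (-4)·(-4) = -70 - 16 = -86
j: (-4)·(-11) - 15·(-14) = 44 - (-210) = 254
k: 15·(-4) - 5·(-11) = -60 - (-55) = -5
m × n = (-86, 254, -5)
|m × n| = √((-86)² + 254² + (-5)²) = √71937 ≈ 268.2107

268.211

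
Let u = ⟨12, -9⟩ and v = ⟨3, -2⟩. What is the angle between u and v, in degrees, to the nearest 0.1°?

u · v = 12·3 + (-9)·(-2) = 36 + 18 = 54
|u|² = 144 + 81 = 225,  |u| = √225 ≈ 15.000000
|v|² = 9 + 4 = 13,  |v| = √13 ≈ 3.605551
cos θ = 54 / (15.000000 · 3.605551) ≈ 0.99846
θ = arccos(0.99846) ≈ 3.2°

3.2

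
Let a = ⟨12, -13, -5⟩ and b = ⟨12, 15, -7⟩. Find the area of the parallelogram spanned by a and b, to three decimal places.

375.537

i: (-13)·(-7) - (-5)·15 = 91 - (-75) = 166
j: (-5)·12 - 12·(-7) = -60 - (-84) = 24
k: 12·15 - (-13)·12 = 180 - (-156) = 336
a × b = (166, 24, 336)
|a × b| = √(166² + 24² + 336²) = √141028 ≈ 375.5369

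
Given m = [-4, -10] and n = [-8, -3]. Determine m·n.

m · n = (-4)·(-8) + (-10)·(-3) = 32 + 30 = 62

62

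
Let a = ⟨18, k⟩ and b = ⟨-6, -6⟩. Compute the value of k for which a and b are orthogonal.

a · b = 18·(-6) + k·(-6) = -108 - 6k
Set equal to 0: -6k = 108, so k = -18.

-18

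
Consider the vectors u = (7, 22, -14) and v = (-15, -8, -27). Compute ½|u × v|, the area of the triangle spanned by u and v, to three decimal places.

427.993

i: 22·(-27) - (-14)·(-8) = -594 - 112 = -706
j: (-14)·(-15) - 7·(-27) = 210 - (-189) = 399
k: 7·(-8) - 22·(-15) = -56 - (-330) = 274
u × v = (-706, 399, 274)
|u × v| = √((-706)² + 399² + 274²) = √732713 ≈ 855.9866
area = ½ · 855.9866 ≈ 427.993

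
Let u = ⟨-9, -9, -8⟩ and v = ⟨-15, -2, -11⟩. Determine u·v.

241

u · v = (-9)·(-15) + (-9)·(-2) + (-8)·(-11) = 135 + 18 + 88 = 241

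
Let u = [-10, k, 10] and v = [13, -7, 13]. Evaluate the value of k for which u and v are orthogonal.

u · v = (-10)·13 + k·(-7) + 10·13 = 0 - 7k
Set equal to 0: -7k = 0, so k = 0.

0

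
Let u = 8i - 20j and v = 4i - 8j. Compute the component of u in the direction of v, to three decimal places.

u · v = 8·4 + (-20)·(-8) = 32 + 160 = 192
|v| = √(16 + 64) = √80 ≈ 8.9443
comp_v u = 192 / √80 ≈ 21.466

21.466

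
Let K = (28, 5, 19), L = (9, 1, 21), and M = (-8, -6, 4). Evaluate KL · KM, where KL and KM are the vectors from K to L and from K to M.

698

KL = L − K = (-19, -4, 2)
KM = M − K = (-36, -11, -15)
KL · KM = (-19)·(-36) + (-4)·(-11) + 2·(-15) = 684 + 44 - 30 = 698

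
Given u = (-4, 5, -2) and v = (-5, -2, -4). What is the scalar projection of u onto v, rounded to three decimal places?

u · v = (-4)·(-5) + 5·(-2) + (-2)·(-4) = 20 - 10 + 8 = 18
|v| = √(25 + 4 + 16) = √45 ≈ 6.7082
comp_v u = 18 / √45 ≈ 2.683

2.683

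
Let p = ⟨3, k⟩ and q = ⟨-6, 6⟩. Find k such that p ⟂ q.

3

p · q = 3·(-6) + k·6 = -18 + 6k
Set equal to 0: 6k = 18, so k = 3.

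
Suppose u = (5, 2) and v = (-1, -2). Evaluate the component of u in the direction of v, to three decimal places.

u · v = 5·(-1) + 2·(-2) = -5 - 4 = -9
|v| = √(1 + 4) = √5 ≈ 2.2361
comp_v u = -9 / √5 ≈ -4.025

-4.025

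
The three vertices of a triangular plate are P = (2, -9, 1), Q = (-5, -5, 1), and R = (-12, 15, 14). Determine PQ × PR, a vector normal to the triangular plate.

PQ = (-7, 4, 0)
PR = (-14, 24, 13)
i: 4·13 - 0·24 = 52 - 0 = 52
j: 0·(-14) - (-7)·13 = 0 - (-91) = 91
k: (-7)·24 - 4·(-14) = -168 - (-56) = -112
PQ × PR = (52, 91, -112)

(52, 91, -112)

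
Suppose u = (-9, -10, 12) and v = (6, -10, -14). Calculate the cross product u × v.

(260, -54, 150)

i: (-10)·(-14) - 12·(-10) = 140 - (-120) = 260
j: 12·6 - (-9)·(-14) = 72 - 126 = -54
k: (-9)·(-10) - (-10)·6 = 90 - (-60) = 150
u × v = (260, -54, 150)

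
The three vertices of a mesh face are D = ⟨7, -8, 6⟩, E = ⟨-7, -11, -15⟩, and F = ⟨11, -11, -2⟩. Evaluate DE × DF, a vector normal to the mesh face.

(-39, -196, 54)

DE = (-14, -3, -21)
DF = (4, -3, -8)
i: (-3)·(-8) - (-21)·(-3) = 24 - 63 = -39
j: (-21)·4 - (-14)·(-8) = -84 - 112 = -196
k: (-14)·(-3) - (-3)·4 = 42 - (-12) = 54
DE × DF = (-39, -196, 54)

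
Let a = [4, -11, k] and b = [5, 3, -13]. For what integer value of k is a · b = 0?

-1

a · b = 4·5 + (-11)·3 + k·(-13) = -13 - 13k
Set equal to 0: -13k = 13, so k = -1.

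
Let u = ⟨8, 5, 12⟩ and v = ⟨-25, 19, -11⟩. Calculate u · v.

-237

u · v = 8·(-25) + 5·19 + 12·(-11) = -200 + 95 - 132 = -237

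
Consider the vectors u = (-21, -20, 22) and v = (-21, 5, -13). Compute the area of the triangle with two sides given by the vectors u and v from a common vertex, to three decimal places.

i: (-20)·(-13) - 22·5 = 260 - 110 = 150
j: 22·(-21) - (-21)·(-13) = -462 - 273 = -735
k: (-21)·5 - (-20)·(-21) = -105 - 420 = -525
u × v = (150, -735, -525)
|u × v| = √(150² + (-735)² + (-525)²) = √838350 ≈ 915.6145
area = ½ · 915.6145 ≈ 457.807

457.807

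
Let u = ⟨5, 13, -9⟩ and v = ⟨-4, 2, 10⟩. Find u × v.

i: 13·10 - (-9)·2 = 130 - (-18) = 148
j: (-9)·(-4) - 5·10 = 36 - 50 = -14
k: 5·2 - 13·(-4) = 10 - (-52) = 62
u × v = (148, -14, 62)

(148, -14, 62)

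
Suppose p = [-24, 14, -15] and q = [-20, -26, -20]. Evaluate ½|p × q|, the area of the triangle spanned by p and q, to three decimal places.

i: 14·(-20) - (-15)·(-26) = -280 - 390 = -670
j: (-15)·(-20) - (-24)·(-20) = 300 - 480 = -180
k: (-24)·(-26) - 14·(-20) = 624 - (-280) = 904
p × q = (-670, -180, 904)
|p × q| = √((-670)² + (-180)² + 904²) = √1298516 ≈ 1139.5245
area = ½ · 1139.5245 ≈ 569.762

569.762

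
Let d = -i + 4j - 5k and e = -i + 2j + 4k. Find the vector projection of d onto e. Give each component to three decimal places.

(0.524, -1.048, -2.095)

d · e = (-1)·(-1) + 4·2 + (-5)·4 = 1 + 8 - 20 = -11
|e|² = 1 + 4 + 16 = 21
proj_e d = (-11/21) · (-1, 2, 4) ≈ (0.524, -1.048, -2.095)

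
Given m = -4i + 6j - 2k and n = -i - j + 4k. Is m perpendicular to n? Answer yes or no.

no

m · n = (-4)·(-1) + 6·(-1) + (-2)·4 = 4 - 6 - 8 = -10
Nonzero, so the vectors are not orthogonal.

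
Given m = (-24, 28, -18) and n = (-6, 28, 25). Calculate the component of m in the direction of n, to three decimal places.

12.575

m · n = (-24)·(-6) + 28·28 + (-18)·25 = 144 + 784 - 450 = 478
|n| = √(36 + 784 + 625) = √1445 ≈ 38.0132
comp_n m = 478 / √1445 ≈ 12.575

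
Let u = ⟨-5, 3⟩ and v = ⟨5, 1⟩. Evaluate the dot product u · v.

u · v = (-5)·5 + 3·1 = -25 + 3 = -22

-22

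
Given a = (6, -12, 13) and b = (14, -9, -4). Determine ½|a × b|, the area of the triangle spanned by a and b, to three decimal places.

143.751

i: (-12)·(-4) - 13·(-9) = 48 - (-117) = 165
j: 13·14 - 6·(-4) = 182 - (-24) = 206
k: 6·(-9) - (-12)·14 = -54 - (-168) = 114
a × b = (165, 206, 114)
|a × b| = √(165² + 206² + 114²) = √82657 ≈ 287.5013
area = ½ · 287.5013 ≈ 143.751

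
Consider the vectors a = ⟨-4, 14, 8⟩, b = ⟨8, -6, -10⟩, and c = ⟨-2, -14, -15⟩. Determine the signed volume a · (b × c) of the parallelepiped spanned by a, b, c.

1168

b × c:
i: (-6)·(-15) - (-10)·(-14) = 90 - 140 = -50
j: (-10)·(-2) - 8·(-15) = 20 - (-120) = 140
k: 8·(-14) - (-6)·(-2) = -112 - 12 = -124
b × c = (-50, 140, -124)
a · (b × c) = (-4)·(-50) + 14·140 + 8·(-124) = 200 + 1960 - 992 = 1168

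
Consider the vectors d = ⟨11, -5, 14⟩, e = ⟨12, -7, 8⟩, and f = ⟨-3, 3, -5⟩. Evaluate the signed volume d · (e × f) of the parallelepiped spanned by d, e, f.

e × f:
i: (-7)·(-5) - 8·3 = 35 - 24 = 11
j: 8·(-3) - 12·(-5) = -24 - (-60) = 36
k: 12·3 - (-7)·(-3) = 36 - 21 = 15
e × f = (11, 36, 15)
d · (e × f) = 11·11 + (-5)·36 + 14·15 = 121 - 180 + 210 = 151

151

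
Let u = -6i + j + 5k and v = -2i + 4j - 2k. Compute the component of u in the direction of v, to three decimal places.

u · v = (-6)·(-2) + 1·4 + 5·(-2) = 12 + 4 - 10 = 6
|v| = √(4 + 16 + 4) = √24 ≈ 4.8990
comp_v u = 6 / √24 ≈ 1.225

1.225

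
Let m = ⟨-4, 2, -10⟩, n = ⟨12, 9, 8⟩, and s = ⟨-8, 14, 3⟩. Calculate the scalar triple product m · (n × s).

n × s:
i: 9·3 - 8·14 = 27 - 112 = -85
j: 8·(-8) - 12·3 = -64 - 36 = -100
k: 12·14 - 9·(-8) = 168 - (-72) = 240
n × s = (-85, -100, 240)
m · (n × s) = (-4)·(-85) + 2·(-100) + (-10)·240 = 340 - 200 - 2400 = -2260

-2260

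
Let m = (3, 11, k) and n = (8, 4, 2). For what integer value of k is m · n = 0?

-34

m · n = 3·8 + 11·4 + k·2 = 68 + 2k
Set equal to 0: 2k = -68, so k = -34.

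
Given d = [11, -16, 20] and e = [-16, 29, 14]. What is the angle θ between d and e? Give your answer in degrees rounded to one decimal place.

111.0

d · e = 11·(-16) + (-16)·29 + 20·14 = -176 - 464 + 280 = -360
|d|² = 121 + 256 + 400 = 777,  |d| = √777 ≈ 27.874720
|e|² = 256 + 841 + 196 = 1293,  |e| = √1293 ≈ 35.958309
cos θ = -360 / (27.874720 · 35.958309) ≈ -0.35916
θ = arccos(-0.35916) ≈ 111.0°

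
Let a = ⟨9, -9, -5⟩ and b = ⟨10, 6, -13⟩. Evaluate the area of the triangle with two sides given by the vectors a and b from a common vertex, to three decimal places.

i: (-9)·(-13) - (-5)·6 = 117 - (-30) = 147
j: (-5)·10 - 9·(-13) = -50 - (-117) = 67
k: 9·6 - (-9)·10 = 54 - (-90) = 144
a × b = (147, 67, 144)
|a × b| = √(147² + 67² + 144²) = √46834 ≈ 216.4116
area = ½ · 216.4116 ≈ 108.206

108.206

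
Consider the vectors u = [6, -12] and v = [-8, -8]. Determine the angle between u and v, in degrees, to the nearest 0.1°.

71.6

u · v = 6·(-8) + (-12)·(-8) = -48 + 96 = 48
|u|² = 36 + 144 = 180,  |u| = √180 ≈ 13.416408
|v|² = 64 + 64 = 128,  |v| = √128 ≈ 11.313708
cos θ = 48 / (13.416408 · 11.313708) ≈ 0.31623
θ = arccos(0.31623) ≈ 71.6°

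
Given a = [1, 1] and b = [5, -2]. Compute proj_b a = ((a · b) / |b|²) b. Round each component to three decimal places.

(0.517, -0.207)

a · b = 1·5 + 1·(-2) = 5 - 2 = 3
|b|² = 25 + 4 = 29
proj_b a = (3/29) · (5, -2) ≈ (0.517, -0.207)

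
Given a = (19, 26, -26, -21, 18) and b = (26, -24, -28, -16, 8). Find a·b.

a · b = 19·26 + 26·(-24) + (-26)·(-28) + (-21)·(-16) + 18·8 = 494 - 624 + 728 + 336 + 144 = 1078

1078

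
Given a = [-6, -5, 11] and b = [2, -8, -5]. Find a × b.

(113, -8, 58)

i: (-5)·(-5) - 11·(-8) = 25 - (-88) = 113
j: 11·2 - (-6)·(-5) = 22 - 30 = -8
k: (-6)·(-8) - (-5)·2 = 48 - (-10) = 58
a × b = (113, -8, 58)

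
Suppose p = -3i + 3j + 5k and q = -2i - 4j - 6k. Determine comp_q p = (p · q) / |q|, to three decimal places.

p · q = (-3)·(-2) + 3·(-4) + 5·(-6) = 6 - 12 - 30 = -36
|q| = √(4 + 16 + 36) = √56 ≈ 7.4833
comp_q p = -36 / √56 ≈ -4.811

-4.811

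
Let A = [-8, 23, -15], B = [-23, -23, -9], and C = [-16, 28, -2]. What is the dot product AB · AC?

-32

AB = B − A = (-15, -46, 6)
AC = C − A = (-8, 5, 13)
AB · AC = (-15)·(-8) + (-46)·5 + 6·13 = 120 - 230 + 78 = -32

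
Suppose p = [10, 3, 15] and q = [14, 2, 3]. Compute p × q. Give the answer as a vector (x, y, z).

(-21, 180, -22)

i: 3·3 - 15·2 = 9 - 30 = -21
j: 15·14 - 10·3 = 210 - 30 = 180
k: 10·2 - 3·14 = 20 - 42 = -22
p × q = (-21, 180, -22)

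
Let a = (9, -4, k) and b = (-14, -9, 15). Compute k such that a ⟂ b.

a · b = 9·(-14) + (-4)·(-9) + k·15 = -90 + 15k
Set equal to 0: 15k = 90, so k = 6.

6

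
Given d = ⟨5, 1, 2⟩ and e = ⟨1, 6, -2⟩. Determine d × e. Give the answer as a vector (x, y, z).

i: 1·(-2) - 2·6 = -2 - 12 = -14
j: 2·1 - 5·(-2) = 2 - (-10) = 12
k: 5·6 - 1·1 = 30 - 1 = 29
d × e = (-14, 12, 29)

(-14, 12, 29)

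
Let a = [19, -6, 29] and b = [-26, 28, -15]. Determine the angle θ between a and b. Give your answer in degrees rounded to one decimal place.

a · b = 19·(-26) + (-6)·28 + 29·(-15) = -494 - 168 - 435 = -1097
|a|² = 361 + 36 + 841 = 1238,  |a| = √1238 ≈ 35.185224
|b|² = 676 + 784 + 225 = 1685,  |b| = √1685 ≈ 41.048752
cos θ = -1097 / (35.185224 · 41.048752) ≈ -0.75953
θ = arccos(-0.75953) ≈ 139.4°

139.4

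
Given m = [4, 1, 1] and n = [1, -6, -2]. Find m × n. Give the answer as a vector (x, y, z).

(4, 9, -25)

i: 1·(-2) - 1·(-6) = -2 - (-6) = 4
j: 1·1 - 4·(-2) = 1 - (-8) = 9
k: 4·(-6) - 1·1 = -24 - 1 = -25
m × n = (4, 9, -25)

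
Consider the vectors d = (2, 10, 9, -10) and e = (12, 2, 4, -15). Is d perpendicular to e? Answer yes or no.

no

d · e = 2·12 + 10·2 + 9·4 + (-10)·(-15) = 24 + 20 + 36 + 150 = 230
Nonzero, so the vectors are not orthogonal.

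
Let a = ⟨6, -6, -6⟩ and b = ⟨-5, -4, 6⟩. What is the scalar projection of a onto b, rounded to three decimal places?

a · b = 6·(-5) + (-6)·(-4) + (-6)·6 = -30 + 24 - 36 = -42
|b| = √(25 + 16 + 36) = √77 ≈ 8.7750
comp_b a = -42 / √77 ≈ -4.786

-4.786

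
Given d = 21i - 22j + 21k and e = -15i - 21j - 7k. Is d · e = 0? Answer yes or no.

d · e = 21·(-15) + (-22)·(-21) + 21·(-7) = -315 + 462 - 147 = 0
Zero, so the vectors are orthogonal.

yes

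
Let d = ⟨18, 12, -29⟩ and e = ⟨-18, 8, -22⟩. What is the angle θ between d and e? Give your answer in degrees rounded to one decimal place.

67.4

d · e = 18·(-18) + 12·8 + (-29)·(-22) = -324 + 96 + 638 = 410
|d|² = 324 + 144 + 841 = 1309,  |d| = √1309 ≈ 36.180105
|e|² = 324 + 64 + 484 = 872,  |e| = √872 ≈ 29.529646
cos θ = 410 / (36.180105 · 29.529646) ≈ 0.38376
θ = arccos(0.38376) ≈ 67.4°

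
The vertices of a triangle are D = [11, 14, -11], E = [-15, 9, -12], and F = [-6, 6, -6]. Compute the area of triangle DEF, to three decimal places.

DE = (-26, -5, -1),  DF = (-17, -8, 5)
i: (-5)·5 - (-1)·(-8) = -25 - 8 = -33
j: (-1)·(-17) - (-26)·5 = 17 - (-130) = 147
k: (-26)·(-8) - (-5)·(-17) = 208 - 85 = 123
DE × DF = (-33, 147, 123)
|DE × DF| = √37827 ≈ 194.4916
area = ½ · 194.4916 ≈ 97.246

97.246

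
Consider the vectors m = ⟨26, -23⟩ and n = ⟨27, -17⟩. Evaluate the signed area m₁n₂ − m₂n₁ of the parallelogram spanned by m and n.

26·(-17) - (-23)·27 = -442 - (-621) = 179

179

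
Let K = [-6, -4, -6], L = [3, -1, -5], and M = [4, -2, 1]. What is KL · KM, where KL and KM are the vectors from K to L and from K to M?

103

KL = L − K = (9, 3, 1)
KM = M − K = (10, 2, 7)
KL · KM = 9·10 + 3·2 + 1·7 = 90 + 6 + 7 = 103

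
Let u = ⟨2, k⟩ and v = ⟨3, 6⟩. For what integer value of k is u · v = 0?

u · v = 2·3 + k·6 = 6 + 6k
Set equal to 0: 6k = -6, so k = -1.

-1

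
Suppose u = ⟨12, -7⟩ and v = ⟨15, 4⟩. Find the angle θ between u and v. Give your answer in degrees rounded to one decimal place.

45.2

u · v = 12·15 + (-7)·4 = 180 - 28 = 152
|u|² = 144 + 49 = 193,  |u| = √193 ≈ 13.892444
|v|² = 225 + 16 = 241,  |v| = √241 ≈ 15.524175
cos θ = 152 / (13.892444 · 15.524175) ≈ 0.70478
θ = arccos(0.70478) ≈ 45.2°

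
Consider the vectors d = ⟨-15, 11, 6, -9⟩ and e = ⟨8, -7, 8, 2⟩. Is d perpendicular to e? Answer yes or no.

d · e = (-15)·8 + 11·(-7) + 6·8 + (-9)·2 = -120 - 77 + 48 - 18 = -167
Nonzero, so the vectors are not orthogonal.

no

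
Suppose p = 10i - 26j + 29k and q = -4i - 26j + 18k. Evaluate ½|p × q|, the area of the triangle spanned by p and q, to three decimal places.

i: (-26)·18 - 29·(-26) = -468 - (-754) = 286
j: 29·(-4) - 10·18 = -116 - 180 = -296
k: 10·(-26) - (-26)·(-4) = -260 - 104 = -364
p × q = (286, -296, -364)
|p × q| = √(286² + (-296)² + (-364)²) = √301908 ≈ 549.4616
area = ½ · 549.4616 ≈ 274.731

274.731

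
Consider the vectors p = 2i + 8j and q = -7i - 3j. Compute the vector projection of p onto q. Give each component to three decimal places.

p · q = 2·(-7) + 8·(-3) = -14 - 24 = -38
|q|² = 49 + 9 = 58
proj_q p = (-38/58) · (-7, -3) ≈ (4.586, 1.966)

(4.586, 1.966)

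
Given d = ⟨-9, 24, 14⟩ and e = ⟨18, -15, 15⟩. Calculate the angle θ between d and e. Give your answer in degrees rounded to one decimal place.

d · e = (-9)·18 + 24·(-15) + 14·15 = -162 - 360 + 210 = -312
|d|² = 81 + 576 + 196 = 853,  |d| = √853 ≈ 29.206164
|e|² = 324 + 225 + 225 = 774,  |e| = √774 ≈ 27.820855
cos θ = -312 / (29.206164 · 27.820855) ≈ -0.38398
θ = arccos(-0.38398) ≈ 112.6°

112.6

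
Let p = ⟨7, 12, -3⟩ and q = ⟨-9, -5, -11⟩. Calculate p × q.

i: 12·(-11) - (-3)·(-5) = -132 - 15 = -147
j: (-3)·(-9) - 7·(-11) = 27 - (-77) = 104
k: 7·(-5) - 12·(-9) = -35 - (-108) = 73
p × q = (-147, 104, 73)

(-147, 104, 73)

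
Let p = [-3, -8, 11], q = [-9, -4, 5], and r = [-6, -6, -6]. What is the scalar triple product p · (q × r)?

840

q × r:
i: (-4)·(-6) - 5·(-6) = 24 - (-30) = 54
j: 5·(-6) - (-9)·(-6) = -30 - 54 = -84
k: (-9)·(-6) - (-4)·(-6) = 54 - 24 = 30
q × r = (54, -84, 30)
p · (q × r) = (-3)·54 + (-8)·(-84) + 11·30 = -162 + 672 + 330 = 840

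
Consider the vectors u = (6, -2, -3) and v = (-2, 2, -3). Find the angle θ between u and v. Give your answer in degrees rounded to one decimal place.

u · v = 6·(-2) + (-2)·2 + (-3)·(-3) = -12 - 4 + 9 = -7
|u|² = 36 + 4 + 9 = 49,  |u| = √49 ≈ 7.000000
|v|² = 4 + 4 + 9 = 17,  |v| = √17 ≈ 4.123106
cos θ = -7 / (7.000000 · 4.123106) ≈ -0.24254
θ = arccos(-0.24254) ≈ 104.0°

104.0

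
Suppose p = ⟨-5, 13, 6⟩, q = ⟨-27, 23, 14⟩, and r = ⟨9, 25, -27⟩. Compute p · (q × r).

q × r:
i: 23·(-27) - 14·25 = -621 - 350 = -971
j: 14·9 - (-27)·(-27) = 126 - 729 = -603
k: (-27)·25 - 23·9 = -675 - 207 = -882
q × r = (-971, -603, -882)
p · (q × r) = (-5)·(-971) + 13·(-603) + 6·(-882) = 4855 - 7839 - 5292 = -8276

-8276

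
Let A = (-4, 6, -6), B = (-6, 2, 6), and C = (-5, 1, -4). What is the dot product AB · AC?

AB = B − A = (-2, -4, 12)
AC = C − A = (-1, -5, 2)
AB · AC = (-2)·(-1) + (-4)·(-5) + 12·2 = 2 + 20 + 24 = 46

46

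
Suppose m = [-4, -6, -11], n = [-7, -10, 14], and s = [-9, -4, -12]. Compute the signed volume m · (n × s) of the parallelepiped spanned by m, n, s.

1238

n × s:
i: (-10)·(-12) - 14·(-4) = 120 - (-56) = 176
j: 14·(-9) - (-7)·(-12) = -126 - 84 = -210
k: (-7)·(-4) - (-10)·(-9) = 28 - 90 = -62
n × s = (176, -210, -62)
m · (n × s) = (-4)·176 + (-6)·(-210) + (-11)·(-62) = -704 + 1260 + 682 = 1238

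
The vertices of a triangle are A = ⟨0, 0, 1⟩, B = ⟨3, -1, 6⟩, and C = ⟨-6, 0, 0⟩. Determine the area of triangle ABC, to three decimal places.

13.838

AB = (3, -1, 5),  AC = (-6, 0, -1)
i: (-1)·(-1) - 5·0 = 1 - 0 = 1
j: 5·(-6) - 3·(-1) = -30 - (-3) = -27
k: 3·0 - (-1)·(-6) = 0 - 6 = -6
AB × AC = (1, -27, -6)
|AB × AC| = √766 ≈ 27.6767
area = ½ · 27.6767 ≈ 13.838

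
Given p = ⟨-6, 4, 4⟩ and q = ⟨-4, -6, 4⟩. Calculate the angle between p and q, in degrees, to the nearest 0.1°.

p · q = (-6)·(-4) + 4·(-6) + 4·4 = 24 - 24 + 16 = 16
|p|² = 36 + 16 + 16 = 68,  |p| = √68 ≈ 8.246211
|q|² = 16 + 36 + 16 = 68,  |q| = √68 ≈ 8.246211
cos θ = 16 / (8.246211 · 8.246211) ≈ 0.23529
θ = arccos(0.23529) ≈ 76.4°

76.4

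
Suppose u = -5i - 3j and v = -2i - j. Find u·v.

u · v = (-5)·(-2) + (-3)·(-1) = 10 + 3 = 13

13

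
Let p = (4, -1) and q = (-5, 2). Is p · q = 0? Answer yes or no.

p · q = 4·(-5) + (-1)·2 = -20 - 2 = -22
Nonzero, so the vectors are not orthogonal.

no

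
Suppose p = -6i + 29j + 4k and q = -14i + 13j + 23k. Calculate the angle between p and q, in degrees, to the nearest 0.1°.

p · q = (-6)·(-14) + 29·13 + 4·23 = 84 + 377 + 92 = 553
|p|² = 36 + 841 + 16 = 893,  |p| = √893 ≈ 29.883106
|q|² = 196 + 169 + 529 = 894,  |q| = √894 ≈ 29.899833
cos θ = 553 / (29.883106 · 29.899833) ≈ 0.61891
θ = arccos(0.61891) ≈ 51.8°

51.8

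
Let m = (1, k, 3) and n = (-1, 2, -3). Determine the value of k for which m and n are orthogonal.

5

m · n = 1·(-1) + k·2 + 3·(-3) = -10 + 2k
Set equal to 0: 2k = 10, so k = 5.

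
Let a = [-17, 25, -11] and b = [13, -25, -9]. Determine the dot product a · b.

-747

a · b = (-17)·13 + 25·(-25) + (-11)·(-9) = -221 - 625 + 99 = -747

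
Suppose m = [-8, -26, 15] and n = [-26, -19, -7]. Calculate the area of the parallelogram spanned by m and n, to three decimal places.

831.613

i: (-26)·(-7) - 15·(-19) = 182 - (-285) = 467
j: 15·(-26) - (-8)·(-7) = -390 - 56 = -446
k: (-8)·(-19) - (-26)·(-26) = 152 - 676 = -524
m × n = (467, -446, -524)
|m × n| = √(467² + (-446)² + (-524)²) = √691581 ≈ 831.6135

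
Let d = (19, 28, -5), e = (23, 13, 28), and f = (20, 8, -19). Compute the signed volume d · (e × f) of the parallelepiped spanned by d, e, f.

19347

e × f:
i: 13·(-19) - 28·8 = -247 - 224 = -471
j: 28·20 - 23·(-19) = 560 - (-437) = 997
k: 23·8 - 13·20 = 184 - 260 = -76
e × f = (-471, 997, -76)
d · (e × f) = 19·(-471) + 28·997 + (-5)·(-76) = -8949 + 27916 + 380 = 19347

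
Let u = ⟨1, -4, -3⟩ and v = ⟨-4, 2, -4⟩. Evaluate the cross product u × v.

i: (-4)·(-4) - (-3)·2 = 16 - (-6) = 22
j: (-3)·(-4) - 1·(-4) = 12 - (-4) = 16
k: 1·2 - (-4)·(-4) = 2 - 16 = -14
u × v = (22, 16, -14)

(22, 16, -14)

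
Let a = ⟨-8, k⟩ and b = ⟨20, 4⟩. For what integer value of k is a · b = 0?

a · b = (-8)·20 + k·4 = -160 + 4k
Set equal to 0: 4k = 160, so k = 40.

40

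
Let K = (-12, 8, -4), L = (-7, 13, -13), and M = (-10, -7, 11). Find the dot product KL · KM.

-200

KL = L − K = (5, 5, -9)
KM = M − K = (2, -15, 15)
KL · KM = 5·2 + 5·(-15) + (-9)·15 = 10 - 75 - 135 = -200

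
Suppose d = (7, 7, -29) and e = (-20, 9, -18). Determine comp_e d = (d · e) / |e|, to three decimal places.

15.684

d · e = 7·(-20) + 7·9 + (-29)·(-18) = -140 + 63 + 522 = 445
|e| = √(400 + 81 + 324) = √805 ≈ 28.3725
comp_e d = 445 / √805 ≈ 15.684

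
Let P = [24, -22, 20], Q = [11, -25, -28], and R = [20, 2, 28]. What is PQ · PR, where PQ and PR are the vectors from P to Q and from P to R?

PQ = Q − P = (-13, -3, -48)
PR = R − P = (-4, 24, 8)
PQ · PR = (-13)·(-4) + (-3)·24 + (-48)·8 = 52 - 72 - 384 = -404

-404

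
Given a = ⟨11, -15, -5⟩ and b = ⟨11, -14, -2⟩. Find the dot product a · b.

341

a · b = 11·11 + (-15)·(-14) + (-5)·(-2) = 121 + 210 + 10 = 341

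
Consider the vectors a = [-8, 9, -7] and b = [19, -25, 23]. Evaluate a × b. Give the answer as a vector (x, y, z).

i: 9·23 - (-7)·(-25) = 207 - 175 = 32
j: (-7)·19 - (-8)·23 = -133 - (-184) = 51
k: (-8)·(-25) - 9·19 = 200 - 171 = 29
a × b = (32, 51, 29)

(32, 51, 29)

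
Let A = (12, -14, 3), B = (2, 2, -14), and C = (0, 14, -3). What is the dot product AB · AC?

AB = B − A = (-10, 16, -17)
AC = C − A = (-12, 28, -6)
AB · AC = (-10)·(-12) + 16·28 + (-17)·(-6) = 120 + 448 + 102 = 670

670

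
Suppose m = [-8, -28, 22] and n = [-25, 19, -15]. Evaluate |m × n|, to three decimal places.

1083.886

i: (-28)·(-15) - 22·19 = 420 - 418 = 2
j: 22·(-25) - (-8)·(-15) = -550 - 120 = -670
k: (-8)·19 - (-28)·(-25) = -152 - 700 = -852
m × n = (2, -670, -852)
|m × n| = √(2² + (-670)² + (-852)²) = √1174808 ≈ 1083.8856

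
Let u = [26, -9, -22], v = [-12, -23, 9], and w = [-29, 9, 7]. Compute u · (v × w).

v × w:
i: (-23)·7 - 9·9 = -161 - 81 = -242
j: 9·(-29) - (-12)·7 = -261 - (-84) = -177
k: (-12)·9 - (-23)·(-29) = -108 - 667 = -775
v × w = (-242, -177, -775)
u · (v × w) = 26·(-242) + (-9)·(-177) + (-22)·(-775) = -6292 + 1593 + 17050 = 12351

12351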